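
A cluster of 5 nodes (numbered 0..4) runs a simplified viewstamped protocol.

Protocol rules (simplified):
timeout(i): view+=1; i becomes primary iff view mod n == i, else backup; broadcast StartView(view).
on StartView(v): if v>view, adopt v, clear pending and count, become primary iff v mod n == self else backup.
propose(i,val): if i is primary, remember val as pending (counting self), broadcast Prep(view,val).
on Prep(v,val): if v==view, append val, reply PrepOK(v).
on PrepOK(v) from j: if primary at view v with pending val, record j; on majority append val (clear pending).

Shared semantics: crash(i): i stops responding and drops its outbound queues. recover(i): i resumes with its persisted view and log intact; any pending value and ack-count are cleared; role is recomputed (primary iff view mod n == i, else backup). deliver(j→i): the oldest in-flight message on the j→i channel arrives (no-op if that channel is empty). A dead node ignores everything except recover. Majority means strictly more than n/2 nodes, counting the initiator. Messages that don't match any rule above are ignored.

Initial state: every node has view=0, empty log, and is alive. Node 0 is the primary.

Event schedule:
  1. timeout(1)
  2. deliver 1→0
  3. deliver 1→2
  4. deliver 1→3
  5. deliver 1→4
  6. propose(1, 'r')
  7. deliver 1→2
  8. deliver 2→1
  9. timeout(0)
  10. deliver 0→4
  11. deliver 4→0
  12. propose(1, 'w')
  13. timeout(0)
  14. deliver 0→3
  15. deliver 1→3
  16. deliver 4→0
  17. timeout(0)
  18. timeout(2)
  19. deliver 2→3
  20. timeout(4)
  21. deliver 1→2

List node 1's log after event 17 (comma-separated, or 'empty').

empty

step 1 timeout(1): 1={prim,v=1,log=-}
step 2 deliver 1→0: 0={back,v=1,log=-}
step 3 deliver 1→2: 2={back,v=1,log=-}
step 4 deliver 1→3: 3={back,v=1,log=-}
step 5 deliver 1→4: 4={back,v=1,log=-}
step 6 propose(1,'r'): —
step 7 deliver 1→2: 2={back,v=1,log=r}
step 8 deliver 2→1: —
step 9 timeout(0): 0={back,v=2,log=-}
step 10 deliver 0→4: 4={back,v=2,log=-}
step 11 deliver 4→0: —
step 12 propose(1,'w'): —
step 13 timeout(0): 0={back,v=3,log=-}
step 14 deliver 0→3: 3={back,v=2,log=-}
step 15 deliver 1→3: —
step 16 deliver 4→0: —
step 17 timeout(0): 0={back,v=4,log=-}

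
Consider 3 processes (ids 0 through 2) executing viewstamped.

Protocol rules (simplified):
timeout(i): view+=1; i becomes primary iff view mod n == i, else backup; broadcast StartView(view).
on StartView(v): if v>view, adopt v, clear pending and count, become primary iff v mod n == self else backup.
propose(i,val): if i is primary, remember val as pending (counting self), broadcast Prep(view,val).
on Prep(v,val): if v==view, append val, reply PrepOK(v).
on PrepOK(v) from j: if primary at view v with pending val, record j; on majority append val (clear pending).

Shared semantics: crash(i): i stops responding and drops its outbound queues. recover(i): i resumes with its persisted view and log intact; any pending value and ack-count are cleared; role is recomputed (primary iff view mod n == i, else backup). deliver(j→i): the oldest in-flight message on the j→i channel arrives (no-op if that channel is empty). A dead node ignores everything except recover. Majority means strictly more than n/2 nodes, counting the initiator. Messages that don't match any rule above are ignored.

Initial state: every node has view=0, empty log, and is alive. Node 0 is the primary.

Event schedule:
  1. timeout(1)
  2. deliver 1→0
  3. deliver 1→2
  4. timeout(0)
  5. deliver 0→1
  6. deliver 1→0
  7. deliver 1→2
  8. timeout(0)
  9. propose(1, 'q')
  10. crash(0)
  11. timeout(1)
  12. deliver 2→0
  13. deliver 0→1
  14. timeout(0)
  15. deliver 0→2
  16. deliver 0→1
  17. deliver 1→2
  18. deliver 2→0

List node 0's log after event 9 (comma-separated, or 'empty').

1. timeout(1):  <1:prim v1 ->
2. deliver 1→0:  <0:back v1 ->
3. deliver 1→2:  <2:back v1 ->
4. timeout(0):  <0:back v2 ->
5. deliver 0→1:  <1:back v2 ->
6. deliver 1→0:  nop
7. deliver 1→2:  nop
8. timeout(0):  <0:prim v3 ->
9. propose(1,'q'):  nop

empty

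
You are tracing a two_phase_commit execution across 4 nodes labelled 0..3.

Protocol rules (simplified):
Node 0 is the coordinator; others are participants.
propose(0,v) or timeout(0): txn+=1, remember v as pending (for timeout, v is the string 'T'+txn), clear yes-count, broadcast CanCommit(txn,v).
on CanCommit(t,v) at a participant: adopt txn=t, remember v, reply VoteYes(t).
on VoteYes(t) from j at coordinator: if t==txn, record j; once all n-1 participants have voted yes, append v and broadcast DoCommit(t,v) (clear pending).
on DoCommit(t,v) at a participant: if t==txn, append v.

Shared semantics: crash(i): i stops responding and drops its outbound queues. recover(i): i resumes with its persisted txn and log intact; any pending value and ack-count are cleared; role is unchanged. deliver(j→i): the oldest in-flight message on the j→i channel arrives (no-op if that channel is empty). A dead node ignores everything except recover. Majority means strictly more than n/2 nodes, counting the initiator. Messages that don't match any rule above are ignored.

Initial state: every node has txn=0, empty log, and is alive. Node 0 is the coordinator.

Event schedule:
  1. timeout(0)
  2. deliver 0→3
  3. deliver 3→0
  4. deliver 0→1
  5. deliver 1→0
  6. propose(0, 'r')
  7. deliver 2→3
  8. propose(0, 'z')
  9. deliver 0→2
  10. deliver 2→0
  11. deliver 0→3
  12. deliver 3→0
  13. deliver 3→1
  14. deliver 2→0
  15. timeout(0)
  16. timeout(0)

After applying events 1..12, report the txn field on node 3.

2

[1] timeout(0) → N0(coor t1 [-])
[2] deliver 0→3 → N3(part t1 [-])
[3] deliver 3→0 → ∅
[4] deliver 0→1 → N1(part t1 [-])
[5] deliver 1→0 → ∅
[6] propose(0,'r') → N0(coor t2 [-])
[7] deliver 2→3 → ∅
[8] propose(0,'z') → N0(coor t3 [-])
[9] deliver 0→2 → N2(part t1 [-])
[10] deliver 2→0 → ∅
[11] deliver 0→3 → N3(part t2 [-])
[12] deliver 3→0 → ∅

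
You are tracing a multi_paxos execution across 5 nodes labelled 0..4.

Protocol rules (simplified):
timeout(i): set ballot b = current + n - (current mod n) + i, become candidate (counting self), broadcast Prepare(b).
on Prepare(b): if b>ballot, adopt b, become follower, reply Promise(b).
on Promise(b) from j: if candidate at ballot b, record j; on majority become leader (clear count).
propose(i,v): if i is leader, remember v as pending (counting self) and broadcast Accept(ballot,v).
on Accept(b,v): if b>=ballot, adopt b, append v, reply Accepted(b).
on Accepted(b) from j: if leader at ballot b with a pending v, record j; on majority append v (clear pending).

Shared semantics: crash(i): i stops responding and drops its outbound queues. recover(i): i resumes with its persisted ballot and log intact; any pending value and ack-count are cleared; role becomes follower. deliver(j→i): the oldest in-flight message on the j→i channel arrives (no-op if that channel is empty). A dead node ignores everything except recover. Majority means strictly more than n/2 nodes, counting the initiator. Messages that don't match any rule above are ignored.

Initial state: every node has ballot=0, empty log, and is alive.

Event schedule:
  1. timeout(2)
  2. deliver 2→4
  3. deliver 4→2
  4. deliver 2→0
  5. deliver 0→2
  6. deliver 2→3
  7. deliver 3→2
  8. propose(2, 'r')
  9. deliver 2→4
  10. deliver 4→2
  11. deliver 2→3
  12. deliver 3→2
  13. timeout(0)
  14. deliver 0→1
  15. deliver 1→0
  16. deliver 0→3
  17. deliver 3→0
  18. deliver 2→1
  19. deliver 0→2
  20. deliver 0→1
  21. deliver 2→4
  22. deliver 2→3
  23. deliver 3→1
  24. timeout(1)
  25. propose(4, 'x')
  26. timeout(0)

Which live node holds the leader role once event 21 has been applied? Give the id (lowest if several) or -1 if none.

e1 timeout(2): 2[cand,b=7,-]
e2 deliver 2→4: 4[foll,b=7,-]
e3 deliver 4→2: ·
e4 deliver 2→0: 0[foll,b=7,-]
e5 deliver 0→2: 2[lead,b=7,-]
e6 deliver 2→3: 3[foll,b=7,-]
e7 deliver 3→2: ·
e8 propose(2,'r'): ·
e9 deliver 2→4: 4[foll,b=7,r]
e10 deliver 4→2: ·
e11 deliver 2→3: 3[foll,b=7,r]
e12 deliver 3→2: 2[lead,b=7,r]
e13 timeout(0): 0[cand,b=10,-]
e14 deliver 0→1: 1[foll,b=10,-]
e15 deliver 1→0: ·
e16 deliver 0→3: 3[foll,b=10,r]
e17 deliver 3→0: 0[lead,b=10,-]
e18 deliver 2→1: ·
e19 deliver 0→2: 2[foll,b=10,r]
e20 deliver 0→1: ·
e21 deliver 2→4: ·

0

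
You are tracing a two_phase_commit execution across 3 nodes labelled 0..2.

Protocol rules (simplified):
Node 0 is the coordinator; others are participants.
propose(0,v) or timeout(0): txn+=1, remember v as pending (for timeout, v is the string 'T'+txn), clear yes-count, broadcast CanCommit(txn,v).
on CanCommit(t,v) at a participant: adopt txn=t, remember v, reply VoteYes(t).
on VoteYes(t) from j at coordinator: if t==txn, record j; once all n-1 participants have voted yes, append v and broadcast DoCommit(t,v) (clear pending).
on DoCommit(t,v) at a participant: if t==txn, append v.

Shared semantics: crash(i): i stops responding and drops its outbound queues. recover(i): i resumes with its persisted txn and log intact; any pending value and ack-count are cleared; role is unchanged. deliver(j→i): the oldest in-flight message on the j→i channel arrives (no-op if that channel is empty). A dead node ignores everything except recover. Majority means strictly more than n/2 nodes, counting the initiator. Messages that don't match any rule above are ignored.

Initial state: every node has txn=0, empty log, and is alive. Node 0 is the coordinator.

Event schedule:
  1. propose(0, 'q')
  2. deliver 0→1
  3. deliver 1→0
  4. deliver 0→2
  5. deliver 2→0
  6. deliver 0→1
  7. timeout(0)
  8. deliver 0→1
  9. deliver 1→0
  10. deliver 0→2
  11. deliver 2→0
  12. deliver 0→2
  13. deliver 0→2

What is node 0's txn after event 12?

2

after 1 — propose(0,'q'): n0:coor/t1/[-]
after 2 — deliver 0→1: n1:part/t1/[-]
after 3 — deliver 1→0: ·
after 4 — deliver 0→2: n2:part/t1/[-]
after 5 — deliver 2→0: n0:coor/t1/[q]
after 6 — deliver 0→1: n1:part/t1/[q]
after 7 — timeout(0): n0:coor/t2/[q]
after 8 — deliver 0→1: n1:part/t2/[q]
after 9 — deliver 1→0: ·
after 10 — deliver 0→2: n2:part/t1/[q]
after 11 — deliver 2→0: ·
after 12 — deliver 0→2: n2:part/t2/[q]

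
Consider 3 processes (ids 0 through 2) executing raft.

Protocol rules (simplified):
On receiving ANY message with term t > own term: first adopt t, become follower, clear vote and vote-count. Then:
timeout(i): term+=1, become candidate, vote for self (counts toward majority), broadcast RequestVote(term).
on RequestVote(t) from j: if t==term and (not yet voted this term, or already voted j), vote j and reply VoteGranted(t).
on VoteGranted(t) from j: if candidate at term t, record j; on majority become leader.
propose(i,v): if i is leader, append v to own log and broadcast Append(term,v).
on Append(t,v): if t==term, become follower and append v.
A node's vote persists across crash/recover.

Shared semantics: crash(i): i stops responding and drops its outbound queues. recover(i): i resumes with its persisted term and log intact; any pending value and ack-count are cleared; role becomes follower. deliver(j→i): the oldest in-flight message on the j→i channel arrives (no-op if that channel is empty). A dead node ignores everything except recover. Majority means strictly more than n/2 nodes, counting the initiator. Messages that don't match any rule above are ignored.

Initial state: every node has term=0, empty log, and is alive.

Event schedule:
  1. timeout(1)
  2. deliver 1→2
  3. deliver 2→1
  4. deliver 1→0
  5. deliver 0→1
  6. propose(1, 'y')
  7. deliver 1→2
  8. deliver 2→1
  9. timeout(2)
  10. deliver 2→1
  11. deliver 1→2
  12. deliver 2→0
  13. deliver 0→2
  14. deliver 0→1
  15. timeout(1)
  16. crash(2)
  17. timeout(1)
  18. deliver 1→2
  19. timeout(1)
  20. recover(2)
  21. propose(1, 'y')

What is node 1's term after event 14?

2

after 1 — timeout(1): n1:cand/t1/[-]
after 2 — deliver 1→2: n2:foll/t1/[-]
after 3 — deliver 2→1: n1:lead/t1/[-]
after 4 — deliver 1→0: n0:foll/t1/[-]
after 5 — deliver 0→1: ·
after 6 — propose(1,'y'): n1:lead/t1/[y]
after 7 — deliver 1→2: n2:foll/t1/[y]
after 8 — deliver 2→1: ·
after 9 — timeout(2): n2:cand/t2/[y]
after 10 — deliver 2→1: n1:foll/t2/[y]
after 11 — deliver 1→2: n2:lead/t2/[y]
after 12 — deliver 2→0: n0:foll/t2/[-]
after 13 — deliver 0→2: ·
after 14 — deliver 0→1: ·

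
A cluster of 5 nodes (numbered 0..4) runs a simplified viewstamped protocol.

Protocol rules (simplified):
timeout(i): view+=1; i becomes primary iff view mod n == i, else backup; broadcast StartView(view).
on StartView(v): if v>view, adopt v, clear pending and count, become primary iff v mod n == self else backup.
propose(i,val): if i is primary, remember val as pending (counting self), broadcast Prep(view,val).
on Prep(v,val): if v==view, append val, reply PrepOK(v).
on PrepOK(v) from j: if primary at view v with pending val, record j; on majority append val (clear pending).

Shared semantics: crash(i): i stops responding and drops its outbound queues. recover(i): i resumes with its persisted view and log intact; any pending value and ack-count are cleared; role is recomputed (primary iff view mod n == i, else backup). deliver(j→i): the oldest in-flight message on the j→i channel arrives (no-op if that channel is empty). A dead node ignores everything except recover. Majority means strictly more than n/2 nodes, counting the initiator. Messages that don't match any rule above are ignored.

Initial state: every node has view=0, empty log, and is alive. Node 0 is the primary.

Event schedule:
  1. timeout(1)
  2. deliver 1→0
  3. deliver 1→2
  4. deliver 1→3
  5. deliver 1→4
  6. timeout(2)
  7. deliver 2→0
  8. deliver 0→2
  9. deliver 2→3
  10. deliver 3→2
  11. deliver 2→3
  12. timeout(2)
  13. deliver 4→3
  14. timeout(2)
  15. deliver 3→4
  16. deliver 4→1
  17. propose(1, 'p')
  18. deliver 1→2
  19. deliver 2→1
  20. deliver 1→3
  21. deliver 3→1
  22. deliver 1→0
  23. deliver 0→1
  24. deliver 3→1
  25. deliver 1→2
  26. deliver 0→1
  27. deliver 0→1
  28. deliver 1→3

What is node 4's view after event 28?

step 1 timeout(1): 1={prim,v=1,log=-}
step 2 deliver 1→0: 0={back,v=1,log=-}
step 3 deliver 1→2: 2={back,v=1,log=-}
step 4 deliver 1→3: 3={back,v=1,log=-}
step 5 deliver 1→4: 4={back,v=1,log=-}
step 6 timeout(2): 2={prim,v=2,log=-}
step 7 deliver 2→0: 0={back,v=2,log=-}
step 8 deliver 0→2: —
step 9 deliver 2→3: 3={back,v=2,log=-}
step 10 deliver 3→2: —
step 11 deliver 2→3: —
step 12 timeout(2): 2={back,v=3,log=-}
step 13 deliver 4→3: —
step 14 timeout(2): 2={back,v=4,log=-}
step 15 deliver 3→4: —
step 16 deliver 4→1: —
step 17 propose(1,'p'): —
step 18 deliver 1→2: —
step 19 deliver 2→1: 1={back,v=2,log=-}
step 20 deliver 1→3: —
step 21 deliver 3→1: —
step 22 deliver 1→0: —
step 23 deliver 0→1: —
step 24 deliver 3→1: —
step 25 deliver 1→2: —
step 26 deliver 0→1: —
step 27 deliver 0→1: —
step 28 deliver 1→3: —

1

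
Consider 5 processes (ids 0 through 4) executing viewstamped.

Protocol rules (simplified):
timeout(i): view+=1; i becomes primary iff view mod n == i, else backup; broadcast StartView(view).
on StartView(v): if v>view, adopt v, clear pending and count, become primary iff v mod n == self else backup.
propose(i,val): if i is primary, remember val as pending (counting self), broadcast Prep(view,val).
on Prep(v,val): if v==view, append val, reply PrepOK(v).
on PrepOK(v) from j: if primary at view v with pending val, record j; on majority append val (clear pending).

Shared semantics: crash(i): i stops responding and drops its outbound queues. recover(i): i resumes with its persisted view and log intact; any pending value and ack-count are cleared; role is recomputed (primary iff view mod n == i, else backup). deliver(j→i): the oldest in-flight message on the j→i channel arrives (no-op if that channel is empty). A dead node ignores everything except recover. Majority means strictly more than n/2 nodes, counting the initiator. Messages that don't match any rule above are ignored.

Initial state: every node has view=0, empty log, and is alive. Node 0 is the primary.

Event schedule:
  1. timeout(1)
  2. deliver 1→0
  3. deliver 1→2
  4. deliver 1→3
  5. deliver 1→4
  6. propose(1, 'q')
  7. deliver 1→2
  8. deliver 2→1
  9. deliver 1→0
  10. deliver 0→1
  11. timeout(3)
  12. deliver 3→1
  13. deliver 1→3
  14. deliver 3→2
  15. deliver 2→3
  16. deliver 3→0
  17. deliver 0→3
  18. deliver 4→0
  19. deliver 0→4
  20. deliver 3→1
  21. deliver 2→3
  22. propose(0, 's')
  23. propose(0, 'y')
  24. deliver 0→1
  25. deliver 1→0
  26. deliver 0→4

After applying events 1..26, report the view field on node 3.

1. timeout(1):  <1:prim v1 ->
2. deliver 1→0:  <0:back v1 ->
3. deliver 1→2:  <2:back v1 ->
4. deliver 1→3:  <3:back v1 ->
5. deliver 1→4:  <4:back v1 ->
6. propose(1,'q'):  nop
7. deliver 1→2:  <2:back v1 q>
8. deliver 2→1:  nop
9. deliver 1→0:  <0:back v1 q>
10. deliver 0→1:  <1:prim v1 q>
11. timeout(3):  <3:back v2 ->
12. deliver 3→1:  <1:back v2 q>
13. deliver 1→3:  nop
14. deliver 3→2:  <2:prim v2 q>
15. deliver 2→3:  nop
16. deliver 3→0:  <0:back v2 q>
17. deliver 0→3:  nop
18. deliver 4→0:  nop
19. deliver 0→4:  nop
20. deliver 3→1:  nop
21. deliver 2→3:  nop
22. propose(0,'s'):  nop
23. propose(0,'y'):  nop
24. deliver 0→1:  nop
25. deliver 1→0:  nop
26. deliver 0→4:  nop

2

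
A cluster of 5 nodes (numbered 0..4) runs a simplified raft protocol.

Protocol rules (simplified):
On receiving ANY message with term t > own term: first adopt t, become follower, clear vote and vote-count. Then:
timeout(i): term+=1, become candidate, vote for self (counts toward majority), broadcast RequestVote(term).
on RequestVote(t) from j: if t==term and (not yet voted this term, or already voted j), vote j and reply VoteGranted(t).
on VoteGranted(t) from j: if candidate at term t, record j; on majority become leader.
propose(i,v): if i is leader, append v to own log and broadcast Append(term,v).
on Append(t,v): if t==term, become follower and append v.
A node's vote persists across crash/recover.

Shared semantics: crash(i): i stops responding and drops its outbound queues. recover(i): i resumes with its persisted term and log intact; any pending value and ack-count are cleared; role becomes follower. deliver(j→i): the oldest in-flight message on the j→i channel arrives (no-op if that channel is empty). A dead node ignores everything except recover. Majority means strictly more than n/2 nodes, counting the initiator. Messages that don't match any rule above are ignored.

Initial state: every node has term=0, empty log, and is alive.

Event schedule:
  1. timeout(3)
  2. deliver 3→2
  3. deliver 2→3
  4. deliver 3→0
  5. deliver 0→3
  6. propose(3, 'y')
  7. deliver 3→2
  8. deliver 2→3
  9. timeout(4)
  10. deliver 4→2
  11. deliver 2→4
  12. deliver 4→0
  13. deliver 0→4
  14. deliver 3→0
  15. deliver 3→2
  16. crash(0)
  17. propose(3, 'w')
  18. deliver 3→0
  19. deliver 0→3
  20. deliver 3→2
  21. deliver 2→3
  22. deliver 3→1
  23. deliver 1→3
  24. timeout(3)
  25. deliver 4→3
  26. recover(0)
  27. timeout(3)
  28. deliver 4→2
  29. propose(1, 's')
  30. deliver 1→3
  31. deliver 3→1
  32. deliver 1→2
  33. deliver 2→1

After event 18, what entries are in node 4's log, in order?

empty

1. timeout(3):  <3:cand t1 ->
2. deliver 3→2:  <2:foll t1 ->
3. deliver 2→3:  nop
4. deliver 3→0:  <0:foll t1 ->
5. deliver 0→3:  <3:lead t1 ->
6. propose(3,'y'):  <3:lead t1 y>
7. deliver 3→2:  <2:foll t1 y>
8. deliver 2→3:  nop
9. timeout(4):  <4:cand t1 ->
10. deliver 4→2:  nop
11. deliver 2→4:  nop
12. deliver 4→0:  nop
13. deliver 0→4:  nop
14. deliver 3→0:  <0:foll t1 y>
15. deliver 3→2:  nop
16. crash(0):  <0:✗foll t1 y>
17. propose(3,'w'):  <3:lead t1 y,w>
18. deliver 3→0:  nop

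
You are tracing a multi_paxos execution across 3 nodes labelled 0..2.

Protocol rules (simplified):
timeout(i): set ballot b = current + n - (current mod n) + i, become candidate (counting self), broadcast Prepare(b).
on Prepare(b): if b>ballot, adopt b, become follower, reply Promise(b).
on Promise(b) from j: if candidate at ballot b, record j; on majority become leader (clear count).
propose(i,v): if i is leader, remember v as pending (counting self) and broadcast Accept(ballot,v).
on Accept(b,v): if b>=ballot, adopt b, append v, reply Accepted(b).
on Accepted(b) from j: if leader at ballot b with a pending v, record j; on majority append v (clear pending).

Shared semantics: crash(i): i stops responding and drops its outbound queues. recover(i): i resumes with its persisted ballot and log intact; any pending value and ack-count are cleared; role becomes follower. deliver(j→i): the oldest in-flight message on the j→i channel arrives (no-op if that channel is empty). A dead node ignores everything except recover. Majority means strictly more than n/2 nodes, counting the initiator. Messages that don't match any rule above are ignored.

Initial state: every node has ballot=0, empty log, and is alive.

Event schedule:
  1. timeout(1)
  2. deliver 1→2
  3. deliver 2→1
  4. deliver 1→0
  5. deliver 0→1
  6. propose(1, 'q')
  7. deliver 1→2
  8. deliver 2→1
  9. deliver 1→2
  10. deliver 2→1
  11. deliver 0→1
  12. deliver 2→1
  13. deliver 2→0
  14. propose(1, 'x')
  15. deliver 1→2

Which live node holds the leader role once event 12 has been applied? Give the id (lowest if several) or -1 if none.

after 1 — timeout(1): n1:cand/b4/[-]
after 2 — deliver 1→2: n2:foll/b4/[-]
after 3 — deliver 2→1: n1:lead/b4/[-]
after 4 — deliver 1→0: n0:foll/b4/[-]
after 5 — deliver 0→1: ·
after 6 — propose(1,'q'): ·
after 7 — deliver 1→2: n2:foll/b4/[q]
after 8 — deliver 2→1: n1:lead/b4/[q]
after 9 — deliver 1→2: ·
after 10 — deliver 2→1: ·
after 11 — deliver 0→1: ·
after 12 — deliver 2→1: ·

1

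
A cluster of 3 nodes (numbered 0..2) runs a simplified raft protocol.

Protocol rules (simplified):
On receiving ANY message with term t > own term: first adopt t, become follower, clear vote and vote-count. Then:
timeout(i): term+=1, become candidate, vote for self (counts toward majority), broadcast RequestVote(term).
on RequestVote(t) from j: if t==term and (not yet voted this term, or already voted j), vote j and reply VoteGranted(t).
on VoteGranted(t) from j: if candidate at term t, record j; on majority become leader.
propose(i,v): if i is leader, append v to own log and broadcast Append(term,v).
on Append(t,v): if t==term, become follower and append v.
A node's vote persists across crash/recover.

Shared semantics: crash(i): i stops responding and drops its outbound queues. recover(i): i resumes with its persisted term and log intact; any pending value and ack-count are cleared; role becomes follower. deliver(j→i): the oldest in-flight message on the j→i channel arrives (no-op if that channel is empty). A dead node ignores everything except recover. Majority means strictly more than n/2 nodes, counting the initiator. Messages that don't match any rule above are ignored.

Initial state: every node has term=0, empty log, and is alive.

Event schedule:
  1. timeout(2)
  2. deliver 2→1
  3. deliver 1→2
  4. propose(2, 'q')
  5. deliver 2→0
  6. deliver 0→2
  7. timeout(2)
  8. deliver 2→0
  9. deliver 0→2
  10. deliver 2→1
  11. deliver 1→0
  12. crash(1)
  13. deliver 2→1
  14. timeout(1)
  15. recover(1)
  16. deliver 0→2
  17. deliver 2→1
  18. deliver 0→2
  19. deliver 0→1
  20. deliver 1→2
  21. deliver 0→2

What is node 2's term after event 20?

step 1 timeout(2): 2={cand,t=1,log=-}
step 2 deliver 2→1: 1={foll,t=1,log=-}
step 3 deliver 1→2: 2={lead,t=1,log=-}
step 4 propose(2,'q'): 2={lead,t=1,log=q}
step 5 deliver 2→0: 0={foll,t=1,log=-}
step 6 deliver 0→2: —
step 7 timeout(2): 2={cand,t=2,log=q}
step 8 deliver 2→0: 0={foll,t=1,log=q}
step 9 deliver 0→2: —
step 10 deliver 2→1: 1={foll,t=1,log=q}
step 11 deliver 1→0: —
step 12 crash(1): 1={✗foll,t=1,log=q}
step 13 deliver 2→1: —
step 14 timeout(1): —
step 15 recover(1): 1={foll,t=1,log=q}
step 16 deliver 0→2: —
step 17 deliver 2→1: 1={foll,t=2,log=q}
step 18 deliver 0→2: —
step 19 deliver 0→1: —
step 20 deliver 1→2: 2={lead,t=2,log=q}

2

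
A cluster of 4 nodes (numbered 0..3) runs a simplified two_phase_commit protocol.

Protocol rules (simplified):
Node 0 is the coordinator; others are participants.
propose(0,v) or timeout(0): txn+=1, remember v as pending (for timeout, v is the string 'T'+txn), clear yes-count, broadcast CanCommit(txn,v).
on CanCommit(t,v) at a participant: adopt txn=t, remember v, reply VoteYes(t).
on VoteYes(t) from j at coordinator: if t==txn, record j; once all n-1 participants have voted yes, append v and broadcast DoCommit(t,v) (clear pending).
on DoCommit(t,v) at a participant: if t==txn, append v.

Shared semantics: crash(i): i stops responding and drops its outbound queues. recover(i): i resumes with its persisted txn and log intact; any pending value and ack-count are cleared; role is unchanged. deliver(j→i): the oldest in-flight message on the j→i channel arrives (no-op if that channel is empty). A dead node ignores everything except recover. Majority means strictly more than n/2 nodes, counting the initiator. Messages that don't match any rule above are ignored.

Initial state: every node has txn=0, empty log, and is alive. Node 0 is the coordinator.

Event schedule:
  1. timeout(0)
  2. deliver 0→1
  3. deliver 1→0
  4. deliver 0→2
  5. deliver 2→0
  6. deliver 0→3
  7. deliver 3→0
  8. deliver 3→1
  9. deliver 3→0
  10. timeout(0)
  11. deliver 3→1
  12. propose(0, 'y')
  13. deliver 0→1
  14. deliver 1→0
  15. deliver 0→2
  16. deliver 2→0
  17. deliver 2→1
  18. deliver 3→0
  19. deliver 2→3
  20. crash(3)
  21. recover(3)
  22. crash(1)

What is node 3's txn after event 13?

e1 timeout(0): 0[coor,t=1,-]
e2 deliver 0→1: 1[part,t=1,-]
e3 deliver 1→0: ·
e4 deliver 0→2: 2[part,t=1,-]
e5 deliver 2→0: ·
e6 deliver 0→3: 3[part,t=1,-]
e7 deliver 3→0: 0[coor,t=1,T1]
e8 deliver 3→1: ·
e9 deliver 3→0: ·
e10 timeout(0): 0[coor,t=2,T1]
e11 deliver 3→1: ·
e12 propose(0,'y'): 0[coor,t=3,T1]
e13 deliver 0→1: 1[part,t=1,T1]

1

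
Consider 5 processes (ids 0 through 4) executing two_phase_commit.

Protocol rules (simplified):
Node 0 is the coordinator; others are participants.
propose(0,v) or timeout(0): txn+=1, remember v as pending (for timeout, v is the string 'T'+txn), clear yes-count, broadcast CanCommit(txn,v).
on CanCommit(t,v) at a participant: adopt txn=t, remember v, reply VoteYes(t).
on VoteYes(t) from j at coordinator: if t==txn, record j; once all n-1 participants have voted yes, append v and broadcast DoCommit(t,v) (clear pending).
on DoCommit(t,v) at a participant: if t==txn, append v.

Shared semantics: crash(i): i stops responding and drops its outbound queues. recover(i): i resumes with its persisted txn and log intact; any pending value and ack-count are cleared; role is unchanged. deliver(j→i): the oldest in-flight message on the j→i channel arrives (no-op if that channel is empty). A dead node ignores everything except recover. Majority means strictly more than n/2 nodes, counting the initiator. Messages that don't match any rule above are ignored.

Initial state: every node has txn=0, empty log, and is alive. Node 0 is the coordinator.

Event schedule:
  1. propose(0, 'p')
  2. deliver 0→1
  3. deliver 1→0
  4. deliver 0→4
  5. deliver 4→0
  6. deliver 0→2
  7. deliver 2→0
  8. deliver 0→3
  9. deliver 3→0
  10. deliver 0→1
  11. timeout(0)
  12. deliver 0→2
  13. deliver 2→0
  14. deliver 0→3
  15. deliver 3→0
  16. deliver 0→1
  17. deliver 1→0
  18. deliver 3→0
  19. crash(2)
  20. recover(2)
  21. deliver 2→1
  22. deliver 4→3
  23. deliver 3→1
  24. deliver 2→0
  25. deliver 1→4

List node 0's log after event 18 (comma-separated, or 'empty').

p

[1] propose(0,'p') → N0(coor t1 [-])
[2] deliver 0→1 → N1(part t1 [-])
[3] deliver 1→0 → ∅
[4] deliver 0→4 → N4(part t1 [-])
[5] deliver 4→0 → ∅
[6] deliver 0→2 → N2(part t1 [-])
[7] deliver 2→0 → ∅
[8] deliver 0→3 → N3(part t1 [-])
[9] deliver 3→0 → N0(coor t1 [p])
[10] deliver 0→1 → N1(part t1 [p])
[11] timeout(0) → N0(coor t2 [p])
[12] deliver 0→2 → N2(part t1 [p])
[13] deliver 2→0 → ∅
[14] deliver 0→3 → N3(part t1 [p])
[15] deliver 3→0 → ∅
[16] deliver 0→1 → N1(part t2 [p])
[17] deliver 1→0 → ∅
[18] deliver 3→0 → ∅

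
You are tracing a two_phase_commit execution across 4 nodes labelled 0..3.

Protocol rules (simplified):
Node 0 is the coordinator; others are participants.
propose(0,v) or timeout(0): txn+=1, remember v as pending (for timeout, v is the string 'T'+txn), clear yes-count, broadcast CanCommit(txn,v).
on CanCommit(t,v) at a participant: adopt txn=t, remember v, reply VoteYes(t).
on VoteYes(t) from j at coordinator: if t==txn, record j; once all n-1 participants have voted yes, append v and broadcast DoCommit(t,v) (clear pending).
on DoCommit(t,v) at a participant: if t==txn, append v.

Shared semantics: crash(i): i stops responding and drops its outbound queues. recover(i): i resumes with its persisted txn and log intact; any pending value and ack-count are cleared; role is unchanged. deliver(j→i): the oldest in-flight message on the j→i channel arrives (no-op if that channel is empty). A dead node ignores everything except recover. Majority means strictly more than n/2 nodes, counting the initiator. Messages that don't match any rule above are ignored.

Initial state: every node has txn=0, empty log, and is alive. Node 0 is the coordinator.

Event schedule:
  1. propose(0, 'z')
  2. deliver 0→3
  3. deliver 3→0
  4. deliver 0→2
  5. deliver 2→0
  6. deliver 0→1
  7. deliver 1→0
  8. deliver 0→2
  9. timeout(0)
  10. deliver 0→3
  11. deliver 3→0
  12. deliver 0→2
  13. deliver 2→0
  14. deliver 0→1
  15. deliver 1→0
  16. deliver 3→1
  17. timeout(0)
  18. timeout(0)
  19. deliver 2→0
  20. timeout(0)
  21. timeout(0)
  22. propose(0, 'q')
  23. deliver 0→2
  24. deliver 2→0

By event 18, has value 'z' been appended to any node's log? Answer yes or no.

step 1 propose(0,'z'): 0={coor,t=1,log=-}
step 2 deliver 0→3: 3={part,t=1,log=-}
step 3 deliver 3→0: —
step 4 deliver 0→2: 2={part,t=1,log=-}
step 5 deliver 2→0: —
step 6 deliver 0→1: 1={part,t=1,log=-}
step 7 deliver 1→0: 0={coor,t=1,log=z}
step 8 deliver 0→2: 2={part,t=1,log=z}
step 9 timeout(0): 0={coor,t=2,log=z}
step 10 deliver 0→3: 3={part,t=1,log=z}
step 11 deliver 3→0: —
step 12 deliver 0→2: 2={part,t=2,log=z}
step 13 deliver 2→0: —
step 14 deliver 0→1: 1={part,t=1,log=z}
step 15 deliver 1→0: —
step 16 deliver 3→1: —
step 17 timeout(0): 0={coor,t=3,log=z}
step 18 timeout(0): 0={coor,t=4,log=z}

yes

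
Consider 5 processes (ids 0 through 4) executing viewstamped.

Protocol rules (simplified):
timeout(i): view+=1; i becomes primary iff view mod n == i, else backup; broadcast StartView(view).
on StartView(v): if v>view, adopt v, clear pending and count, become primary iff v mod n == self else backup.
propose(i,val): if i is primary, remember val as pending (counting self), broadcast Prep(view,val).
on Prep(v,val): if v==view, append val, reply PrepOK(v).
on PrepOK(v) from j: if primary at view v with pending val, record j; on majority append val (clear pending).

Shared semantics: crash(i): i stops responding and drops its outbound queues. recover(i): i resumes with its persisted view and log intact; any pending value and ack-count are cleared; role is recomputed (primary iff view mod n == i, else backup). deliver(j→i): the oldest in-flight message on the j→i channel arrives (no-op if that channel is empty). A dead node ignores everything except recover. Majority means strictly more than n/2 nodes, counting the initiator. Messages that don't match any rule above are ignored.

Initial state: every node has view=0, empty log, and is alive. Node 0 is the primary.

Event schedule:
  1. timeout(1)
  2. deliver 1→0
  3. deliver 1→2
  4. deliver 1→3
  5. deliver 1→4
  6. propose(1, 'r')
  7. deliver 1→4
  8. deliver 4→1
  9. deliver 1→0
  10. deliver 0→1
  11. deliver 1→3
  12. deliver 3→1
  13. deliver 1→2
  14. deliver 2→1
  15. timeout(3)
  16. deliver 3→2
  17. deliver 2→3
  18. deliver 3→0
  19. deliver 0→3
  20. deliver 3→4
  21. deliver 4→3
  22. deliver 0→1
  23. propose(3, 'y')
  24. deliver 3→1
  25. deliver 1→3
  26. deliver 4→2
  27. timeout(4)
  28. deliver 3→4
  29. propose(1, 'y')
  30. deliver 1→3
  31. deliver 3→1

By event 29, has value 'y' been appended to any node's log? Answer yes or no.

[1] timeout(1) → N1(prim v1 [-])
[2] deliver 1→0 → N0(back v1 [-])
[3] deliver 1→2 → N2(back v1 [-])
[4] deliver 1→3 → N3(back v1 [-])
[5] deliver 1→4 → N4(back v1 [-])
[6] propose(1,'r') → ∅
[7] deliver 1→4 → N4(back v1 [r])
[8] deliver 4→1 → ∅
[9] deliver 1→0 → N0(back v1 [r])
[10] deliver 0→1 → N1(prim v1 [r])
[11] deliver 1→3 → N3(back v1 [r])
[12] deliver 3→1 → ∅
[13] deliver 1→2 → N2(back v1 [r])
[14] deliver 2→1 → ∅
[15] timeout(3) → N3(back v2 [r])
[16] deliver 3→2 → N2(prim v2 [r])
[17] deliver 2→3 → ∅
[18] deliver 3→0 → N0(back v2 [r])
[19] deliver 0→3 → ∅
[20] deliver 3→4 → N4(back v2 [r])
[21] deliver 4→3 → ∅
[22] deliver 0→1 → ∅
[23] propose(3,'y') → ∅
[24] deliver 3→1 → N1(back v2 [r])
[25] deliver 1→3 → ∅
[26] deliver 4→2 → ∅
[27] timeout(4) → N4(back v3 [r])
[28] deliver 3→4 → ∅
[29] propose(1,'y') → ∅

no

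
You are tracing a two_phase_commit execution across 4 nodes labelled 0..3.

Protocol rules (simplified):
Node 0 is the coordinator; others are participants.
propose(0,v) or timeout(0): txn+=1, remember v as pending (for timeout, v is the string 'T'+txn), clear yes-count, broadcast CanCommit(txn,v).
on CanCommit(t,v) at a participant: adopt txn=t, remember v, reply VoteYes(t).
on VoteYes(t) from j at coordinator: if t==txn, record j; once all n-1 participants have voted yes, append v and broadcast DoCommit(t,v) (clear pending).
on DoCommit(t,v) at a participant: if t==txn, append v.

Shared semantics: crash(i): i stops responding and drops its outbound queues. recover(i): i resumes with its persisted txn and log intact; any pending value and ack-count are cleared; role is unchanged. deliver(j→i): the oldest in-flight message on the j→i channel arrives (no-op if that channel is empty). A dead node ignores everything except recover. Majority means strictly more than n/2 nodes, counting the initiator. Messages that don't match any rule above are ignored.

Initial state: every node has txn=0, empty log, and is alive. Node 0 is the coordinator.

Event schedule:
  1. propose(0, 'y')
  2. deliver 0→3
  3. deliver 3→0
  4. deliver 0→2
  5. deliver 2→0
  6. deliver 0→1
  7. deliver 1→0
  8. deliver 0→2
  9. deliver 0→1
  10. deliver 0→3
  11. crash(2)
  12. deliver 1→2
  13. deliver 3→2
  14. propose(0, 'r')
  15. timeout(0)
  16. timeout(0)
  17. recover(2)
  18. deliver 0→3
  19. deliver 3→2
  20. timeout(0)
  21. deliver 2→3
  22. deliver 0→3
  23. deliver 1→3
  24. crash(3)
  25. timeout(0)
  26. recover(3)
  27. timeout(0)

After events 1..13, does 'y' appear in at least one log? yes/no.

yes

[1] propose(0,'y') → N0(coor t1 [-])
[2] deliver 0→3 → N3(part t1 [-])
[3] deliver 3→0 → ∅
[4] deliver 0→2 → N2(part t1 [-])
[5] deliver 2→0 → ∅
[6] deliver 0→1 → N1(part t1 [-])
[7] deliver 1→0 → N0(coor t1 [y])
[8] deliver 0→2 → N2(part t1 [y])
[9] deliver 0→1 → N1(part t1 [y])
[10] deliver 0→3 → N3(part t1 [y])
[11] crash(2) → N2(✗part t1 [y])
[12] deliver 1→2 → ∅
[13] deliver 3→2 → ∅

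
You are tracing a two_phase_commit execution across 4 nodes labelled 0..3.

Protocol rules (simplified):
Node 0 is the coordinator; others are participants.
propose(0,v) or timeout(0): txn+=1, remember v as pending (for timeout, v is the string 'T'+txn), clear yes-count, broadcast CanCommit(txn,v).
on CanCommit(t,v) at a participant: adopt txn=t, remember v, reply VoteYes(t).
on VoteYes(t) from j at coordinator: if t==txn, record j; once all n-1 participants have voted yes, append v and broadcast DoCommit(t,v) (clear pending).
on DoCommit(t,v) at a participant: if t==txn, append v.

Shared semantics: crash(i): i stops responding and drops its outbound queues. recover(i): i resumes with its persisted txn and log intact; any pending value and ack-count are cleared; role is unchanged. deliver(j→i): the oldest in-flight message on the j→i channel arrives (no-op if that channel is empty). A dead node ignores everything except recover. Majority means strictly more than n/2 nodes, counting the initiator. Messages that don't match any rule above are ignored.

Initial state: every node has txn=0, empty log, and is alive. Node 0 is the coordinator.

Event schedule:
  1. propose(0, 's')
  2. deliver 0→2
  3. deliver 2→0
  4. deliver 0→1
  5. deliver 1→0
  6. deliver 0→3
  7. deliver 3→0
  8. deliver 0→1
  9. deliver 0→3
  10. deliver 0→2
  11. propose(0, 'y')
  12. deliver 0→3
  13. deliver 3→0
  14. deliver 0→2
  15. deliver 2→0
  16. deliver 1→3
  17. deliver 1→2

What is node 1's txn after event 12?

step 1 propose(0,'s'): 0={coor,t=1,log=-}
step 2 deliver 0→2: 2={part,t=1,log=-}
step 3 deliver 2→0: —
step 4 deliver 0→1: 1={part,t=1,log=-}
step 5 deliver 1→0: —
step 6 deliver 0→3: 3={part,t=1,log=-}
step 7 deliver 3→0: 0={coor,t=1,log=s}
step 8 deliver 0→1: 1={part,t=1,log=s}
step 9 deliver 0→3: 3={part,t=1,log=s}
step 10 deliver 0→2: 2={part,t=1,log=s}
step 11 propose(0,'y'): 0={coor,t=2,log=s}
step 12 deliver 0→3: 3={part,t=2,log=s}

1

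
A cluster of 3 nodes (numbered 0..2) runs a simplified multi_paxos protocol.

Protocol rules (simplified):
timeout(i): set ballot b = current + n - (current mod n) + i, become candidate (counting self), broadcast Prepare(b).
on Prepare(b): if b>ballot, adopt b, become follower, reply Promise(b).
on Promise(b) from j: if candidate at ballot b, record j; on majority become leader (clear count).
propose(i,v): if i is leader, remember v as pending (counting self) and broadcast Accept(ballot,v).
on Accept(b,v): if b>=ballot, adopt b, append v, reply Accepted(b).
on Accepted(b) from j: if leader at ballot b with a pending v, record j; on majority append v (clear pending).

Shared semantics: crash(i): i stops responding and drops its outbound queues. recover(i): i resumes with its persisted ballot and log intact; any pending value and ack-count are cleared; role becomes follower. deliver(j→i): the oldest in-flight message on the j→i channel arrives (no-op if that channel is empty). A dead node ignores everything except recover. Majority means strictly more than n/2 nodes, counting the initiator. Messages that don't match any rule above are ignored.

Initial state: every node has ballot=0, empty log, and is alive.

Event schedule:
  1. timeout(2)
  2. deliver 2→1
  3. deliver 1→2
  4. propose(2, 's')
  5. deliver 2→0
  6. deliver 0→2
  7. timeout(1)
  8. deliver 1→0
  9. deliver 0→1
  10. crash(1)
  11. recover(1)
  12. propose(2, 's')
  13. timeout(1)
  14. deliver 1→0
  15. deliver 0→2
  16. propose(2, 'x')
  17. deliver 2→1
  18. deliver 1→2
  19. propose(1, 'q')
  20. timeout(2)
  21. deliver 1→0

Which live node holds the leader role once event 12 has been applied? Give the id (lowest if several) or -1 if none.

2

[1] timeout(2) → N2(cand b5 [-])
[2] deliver 2→1 → N1(foll b5 [-])
[3] deliver 1→2 → N2(lead b5 [-])
[4] propose(2,'s') → ∅
[5] deliver 2→0 → N0(foll b5 [-])
[6] deliver 0→2 → ∅
[7] timeout(1) → N1(cand b7 [-])
[8] deliver 1→0 → N0(foll b7 [-])
[9] deliver 0→1 → N1(lead b7 [-])
[10] crash(1) → N1(✗lead b7 [-])
[11] recover(1) → N1(foll b7 [-])
[12] propose(2,'s') → ∅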